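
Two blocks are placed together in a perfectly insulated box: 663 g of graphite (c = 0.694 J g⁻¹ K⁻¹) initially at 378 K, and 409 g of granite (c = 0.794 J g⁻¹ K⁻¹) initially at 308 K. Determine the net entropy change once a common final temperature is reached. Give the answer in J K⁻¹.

Energy balance: T_f = (m₁c₁T₁ + m₂c₂T₂)/(m₁c₁ + m₂c₂) = 349.04 K.
ΔS₁ = m₁c₁ ln(T_f/T₁) = 460.122 × ln(349.04/378) = -36.68 J/K.
ΔS₂ = m₂c₂ ln(T_f/T₂) = 324.746 × ln(349.04/308) = 40.62 J/K.
ΔS_total = -36.68 + 40.62 = 3.94 J/K.

ΔS_total = 3.94 J/K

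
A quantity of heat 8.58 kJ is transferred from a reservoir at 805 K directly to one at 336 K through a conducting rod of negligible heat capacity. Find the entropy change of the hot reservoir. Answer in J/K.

ΔS_hot = -10.7 J/K

The hot reservoir loses heat Q, so ΔS_hot = −Q/T_H = −8580/805 = -10.7 J/K.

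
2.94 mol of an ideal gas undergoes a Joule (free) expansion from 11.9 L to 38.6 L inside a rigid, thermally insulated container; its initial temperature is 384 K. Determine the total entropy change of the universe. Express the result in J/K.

No heat is exchanged and no work is done, so the ideal-gas temperature stays constant.
Entropy is a state function; using a reversible isothermal path, ΔS_gas = nR ln(V₂/V₁) = 2.94 × 8.314 × ln(38.6/11.9) = 28.8 J/K.
The insulated surroundings exchange no heat, so ΔS_surr = 0 and ΔS_universe = ΔS_gas.

ΔS_universe = 28.8 J/K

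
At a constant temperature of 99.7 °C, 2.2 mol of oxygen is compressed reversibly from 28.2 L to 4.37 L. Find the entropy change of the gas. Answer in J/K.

For an isothermal ideal gas ΔS_gas = nR ln(V₂/V₁) = 2.2 × 8.314 × ln(4.37/28.2) = -34.1 J/K.

ΔS_gas = -34.1 J/K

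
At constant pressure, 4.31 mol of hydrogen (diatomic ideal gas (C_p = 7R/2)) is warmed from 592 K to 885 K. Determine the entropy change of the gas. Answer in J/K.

At constant pressure, ΔS = nC_p ln(T₂/T₁) with C_p = 7R/2 = 29.1 J mol⁻¹ K⁻¹.
ΔS = 4.31 × 29.1 × ln(885/592) = 50.4 J/K.

ΔS = 50.4 J/K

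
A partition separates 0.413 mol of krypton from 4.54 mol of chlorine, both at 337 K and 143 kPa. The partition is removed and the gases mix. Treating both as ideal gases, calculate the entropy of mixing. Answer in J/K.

ΔS_mix = 11.8 J/K

Mole fractions: x_A = 0.413/4.95 = 0.0834, x_B = 0.917.
ΔS_mix = −R(n_A ln x_A + n_B ln x_B) = −8.314 × (0.413 ln 0.0834 + 4.54 ln 0.917) = 11.8 J/K.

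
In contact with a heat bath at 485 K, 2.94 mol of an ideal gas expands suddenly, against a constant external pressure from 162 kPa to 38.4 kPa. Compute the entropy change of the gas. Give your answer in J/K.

ΔS_gas = 35.2 J/K

Entropy is a state function, so ΔS_gas depends only on the end states.
For an isothermal ideal gas ΔS_gas = nR ln(P₁/P₂) = 2.94 × 8.314 × ln(162/38.4) = 35.2 J/K.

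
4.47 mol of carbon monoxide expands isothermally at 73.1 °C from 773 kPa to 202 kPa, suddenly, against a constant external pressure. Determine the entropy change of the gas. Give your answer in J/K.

Entropy is a state function, so ΔS_gas depends only on the end states.
For an isothermal ideal gas ΔS_gas = nR ln(P₁/P₂) = 4.47 × 8.314 × ln(773/202) = 49.9 J/K.

ΔS_gas = 49.9 J/K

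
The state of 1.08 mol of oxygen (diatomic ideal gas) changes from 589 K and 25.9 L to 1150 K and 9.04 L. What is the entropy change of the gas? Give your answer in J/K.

ΔS = 5.57 J/K

Entropy is a state function: ΔS = nC_V ln(T₂/T₁) + nR ln(V₂/V₁), with C_V = 5R/2 = 20.79 J mol⁻¹ K⁻¹ for a diatomic ideal gas.
ΔS = 1.08 × [20.79 × ln(1150/589) + 8.314 × ln(9.04/25.9)] = 5.57 J/K.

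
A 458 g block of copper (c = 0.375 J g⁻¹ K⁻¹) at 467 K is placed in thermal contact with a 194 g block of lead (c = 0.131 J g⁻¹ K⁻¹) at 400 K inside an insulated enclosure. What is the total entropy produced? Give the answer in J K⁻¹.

ΔS_total = 0.255 J/K

Energy balance: T_f = (m₁c₁T₁ + m₂c₂T₂)/(m₁c₁ + m₂c₂) = 458.36 K.
ΔS₁ = m₁c₁ ln(T_f/T₁) = 171.75 × ln(458.36/467) = -3.206 J/K.
ΔS₂ = m₂c₂ ln(T_f/T₂) = 25.414 × ln(458.36/400) = 3.461 J/K.
ΔS_total = -3.206 + 3.461 = 0.255 J/K.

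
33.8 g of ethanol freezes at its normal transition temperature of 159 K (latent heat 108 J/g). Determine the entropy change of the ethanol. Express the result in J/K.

Heat released by the substance: Q = −mL = −33.8 × 108 = −3650.4 J.
At constant T, ΔS = Q_rev/T = −3650.4 / 159 = -23 J/K.

ΔS = -23 J/K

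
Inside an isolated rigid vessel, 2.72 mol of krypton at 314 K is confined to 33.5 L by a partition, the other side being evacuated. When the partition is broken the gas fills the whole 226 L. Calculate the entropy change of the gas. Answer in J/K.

For an ideal gas in free expansion Q = 0 and W = 0, so T is unchanged.
Entropy is a state function; using a reversible isothermal path, ΔS_gas = nR ln(V₂/V₁) = 2.72 × 8.314 × ln(226/33.5) = 43.2 J/K.

ΔS_gas = 43.2 J/K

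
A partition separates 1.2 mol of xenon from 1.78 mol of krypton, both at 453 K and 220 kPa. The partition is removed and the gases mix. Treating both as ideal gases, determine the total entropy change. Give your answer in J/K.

Mole fractions: x_A = 1.2/2.98 = 0.403, x_B = 0.597.
ΔS_mix = −R(n_A ln x_A + n_B ln x_B) = −8.314 × (1.2 ln 0.403 + 1.78 ln 0.597) = 16.7 J/K.

ΔS_mix = 16.7 J/K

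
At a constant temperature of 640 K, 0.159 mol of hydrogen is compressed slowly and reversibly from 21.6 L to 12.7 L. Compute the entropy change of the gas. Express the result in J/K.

ΔS_gas = -0.702 J/K

For an isothermal ideal gas ΔS_gas = nR ln(V₂/V₁) = 0.159 × 8.314 × ln(12.7/21.6) = -0.702 J/K.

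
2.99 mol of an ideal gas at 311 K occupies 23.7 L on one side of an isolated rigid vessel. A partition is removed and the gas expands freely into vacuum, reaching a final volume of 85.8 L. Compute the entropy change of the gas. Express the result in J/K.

ΔS_gas = 32 J/K

For an ideal gas in free expansion Q = 0 and W = 0, so T is unchanged.
Entropy is a state function; using a reversible isothermal path, ΔS_gas = nR ln(V₂/V₁) = 2.99 × 8.314 × ln(85.8/23.7) = 32 J/K.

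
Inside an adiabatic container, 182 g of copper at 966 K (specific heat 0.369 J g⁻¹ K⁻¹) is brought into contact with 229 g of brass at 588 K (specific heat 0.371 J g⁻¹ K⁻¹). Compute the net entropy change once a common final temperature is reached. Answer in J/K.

Energy balance: T_f = (m₁c₁T₁ + m₂c₂T₂)/(m₁c₁ + m₂c₂) = 754.88 K.
ΔS₁ = m₁c₁ ln(T_f/T₁) = 67.158 × ln(754.88/966) = -16.561 J/K.
ΔS₂ = m₂c₂ ln(T_f/T₂) = 84.959 × ln(754.88/588) = 21.226 J/K.
ΔS_total = -16.561 + 21.226 = 4.66 J/K.

ΔS_total = 4.66 J/K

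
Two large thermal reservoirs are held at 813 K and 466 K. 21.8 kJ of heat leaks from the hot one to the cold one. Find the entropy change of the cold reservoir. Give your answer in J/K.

ΔS_cold = 46.8 J/K

The cold reservoir gains heat Q, so ΔS_cold = +Q/T_C = 21800/466 = 46.8 J/K.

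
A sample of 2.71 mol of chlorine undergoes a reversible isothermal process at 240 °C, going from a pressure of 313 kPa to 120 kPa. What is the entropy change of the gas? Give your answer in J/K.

For an isothermal ideal gas ΔS_gas = nR ln(P₁/P₂) = 2.71 × 8.314 × ln(313/120) = 21.6 J/K.

ΔS_gas = 21.6 J/K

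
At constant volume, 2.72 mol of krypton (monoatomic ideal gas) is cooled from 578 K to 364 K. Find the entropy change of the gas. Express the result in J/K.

ΔS = -15.7 J/K

At constant volume, ΔS = nC_V ln(T₂/T₁) with C_V = 3R/2 = 12.47 J mol⁻¹ K⁻¹.
ΔS = 2.72 × 12.47 × ln(364/578) = -15.7 J/K.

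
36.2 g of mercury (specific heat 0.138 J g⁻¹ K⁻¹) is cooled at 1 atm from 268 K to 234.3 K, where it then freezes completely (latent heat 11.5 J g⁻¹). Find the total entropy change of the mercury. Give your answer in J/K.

ΔS = -2.45 J/K

Cooling step: ΔS₁ = m c ln(T_tr/T_i) = 36.2 × 0.138 × ln(234.3/268) = -0.6713 J/K.
Phase change: ΔS₂ = −mL/T_tr = −36.2 × 11.5 / 234.3 = -1.777 J/K.
ΔS_total = (-0.6713) + (-1.777) = -2.45 J/K.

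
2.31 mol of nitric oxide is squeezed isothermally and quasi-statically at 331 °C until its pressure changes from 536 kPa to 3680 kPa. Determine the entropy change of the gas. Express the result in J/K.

For an isothermal ideal gas ΔS_gas = nR ln(P₁/P₂) = 2.31 × 8.314 × ln(536/3680) = -37 J/K.

ΔS_gas = -37 J/K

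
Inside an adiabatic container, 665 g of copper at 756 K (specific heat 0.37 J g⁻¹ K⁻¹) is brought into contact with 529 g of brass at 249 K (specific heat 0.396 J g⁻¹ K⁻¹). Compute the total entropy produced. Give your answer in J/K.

Energy balance: T_f = (m₁c₁T₁ + m₂c₂T₂)/(m₁c₁ + m₂c₂) = 522.85 K.
ΔS₁ = m₁c₁ ln(T_f/T₁) = 246.05 × ln(522.85/756) = -90.73 J/K.
ΔS₂ = m₂c₂ ln(T_f/T₂) = 209.484 × ln(522.85/249) = 155.4 J/K.
ΔS_total = -90.73 + 155.4 = 64.7 J/K.

ΔS_total = 64.7 J/K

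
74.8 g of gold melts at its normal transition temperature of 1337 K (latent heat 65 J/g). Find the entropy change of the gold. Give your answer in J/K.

Heat absorbed by the substance: Q = mL = 74.8 × 65 = 4862 J.
At constant T, ΔS = Q_rev/T = 4862 / 1337 = 3.64 J/K.

ΔS = 3.64 J/K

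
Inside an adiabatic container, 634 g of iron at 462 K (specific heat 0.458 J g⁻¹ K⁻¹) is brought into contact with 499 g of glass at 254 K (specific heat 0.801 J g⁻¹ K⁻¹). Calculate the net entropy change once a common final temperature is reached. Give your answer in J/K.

Energy balance: T_f = (m₁c₁T₁ + m₂c₂T₂)/(m₁c₁ + m₂c₂) = 341.52 K.
ΔS₁ = m₁c₁ ln(T_f/T₁) = 290.372 × ln(341.52/462) = -87.74 J/K.
ΔS₂ = m₂c₂ ln(T_f/T₂) = 399.699 × ln(341.52/254) = 118.3 J/K.
ΔS_total = -87.74 + 118.3 = 30.6 J/K.

ΔS_total = 30.6 J/K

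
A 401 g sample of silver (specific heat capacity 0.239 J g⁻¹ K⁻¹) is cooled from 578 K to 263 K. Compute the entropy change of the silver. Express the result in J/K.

ΔS = ∫dQ_rev/T = m c ln(T₂/T₁) = 401 × 0.239 × ln(263/578) = -75.5 J/K.

ΔS = -75.5 J/K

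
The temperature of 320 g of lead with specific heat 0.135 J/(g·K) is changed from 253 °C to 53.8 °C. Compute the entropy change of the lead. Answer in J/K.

ΔS = -20.6 J/K

In kelvin: T₁ = 526.15 K, T₂ = 326.95 K. ΔS = ∫dQ_rev/T = m c ln(T₂/T₁) = 320 × 0.135 × ln(326.95/526.15) = -20.6 J/K.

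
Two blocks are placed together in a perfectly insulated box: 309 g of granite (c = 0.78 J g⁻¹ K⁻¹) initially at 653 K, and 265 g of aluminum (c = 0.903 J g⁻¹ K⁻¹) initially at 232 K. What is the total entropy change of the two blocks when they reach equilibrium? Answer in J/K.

Energy balance: T_f = (m₁c₁T₁ + m₂c₂T₂)/(m₁c₁ + m₂c₂) = 443.26 K.
ΔS₁ = m₁c₁ ln(T_f/T₁) = 241.02 × ln(443.26/653) = -93.38 J/K.
ΔS₂ = m₂c₂ ln(T_f/T₂) = 239.295 × ln(443.26/232) = 154.9 J/K.
ΔS_total = -93.38 + 154.9 = 61.5 J/K.

ΔS_total = 61.5 J/K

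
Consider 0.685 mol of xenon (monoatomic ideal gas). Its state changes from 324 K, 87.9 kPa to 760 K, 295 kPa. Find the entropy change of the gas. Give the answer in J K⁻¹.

ΔS = nC_p ln(T₂/T₁) − nR ln(P₂/P₁), with C_p = 5R/2 = 20.79 J mol⁻¹ K⁻¹ for a monoatomic ideal gas.
ΔS = 0.685 × [20.79 × ln(760/324) − 8.314 × ln(295/87.9)] = 5.24 J/K.

ΔS = 5.24 J/K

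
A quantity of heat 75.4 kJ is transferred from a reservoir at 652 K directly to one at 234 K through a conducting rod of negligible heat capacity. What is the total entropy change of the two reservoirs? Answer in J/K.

ΔS_hot = −Q/T_H = −75400/652 = -115.6 J/K and ΔS_cold = +Q/T_C = 75400/234 = 322.2 J/K.
ΔS_total = -115.6 + 322.2 = 207 J/K, positive as the second law requires.

ΔS_total = 207 J/K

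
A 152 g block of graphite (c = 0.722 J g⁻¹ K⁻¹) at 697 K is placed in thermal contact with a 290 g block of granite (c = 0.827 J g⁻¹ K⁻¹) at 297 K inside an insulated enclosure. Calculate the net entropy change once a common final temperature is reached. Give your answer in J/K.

Energy balance: T_f = (m₁c₁T₁ + m₂c₂T₂)/(m₁c₁ + m₂c₂) = 422.57 K.
ΔS₁ = m₁c₁ ln(T_f/T₁) = 109.744 × ln(422.57/697) = -54.918 J/K.
ΔS₂ = m₂c₂ ln(T_f/T₂) = 239.83 × ln(422.57/297) = 84.572 J/K.
ΔS_total = -54.918 + 84.572 = 29.7 J/K.

ΔS_total = 29.7 J/K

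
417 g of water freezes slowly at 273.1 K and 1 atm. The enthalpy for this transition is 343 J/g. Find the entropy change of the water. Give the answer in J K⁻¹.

ΔS = -524 J/K

Heat released by the substance: Q = −mL = −417 × 343 = −143031 J.
At constant T, ΔS = Q_rev/T = −143031 / 273.1 = -524 J/K.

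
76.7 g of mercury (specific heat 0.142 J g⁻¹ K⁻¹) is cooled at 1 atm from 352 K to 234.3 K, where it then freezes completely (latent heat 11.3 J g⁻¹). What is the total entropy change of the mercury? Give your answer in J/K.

ΔS = -8.13 J/K

Cooling step: ΔS₁ = m c ln(T_tr/T_i) = 76.7 × 0.142 × ln(234.3/352) = -4.433 J/K.
Phase change: ΔS₂ = −mL/T_tr = −76.7 × 11.3 / 234.3 = -3.699 J/K.
ΔS_total = (-4.433) + (-3.699) = -8.13 J/K.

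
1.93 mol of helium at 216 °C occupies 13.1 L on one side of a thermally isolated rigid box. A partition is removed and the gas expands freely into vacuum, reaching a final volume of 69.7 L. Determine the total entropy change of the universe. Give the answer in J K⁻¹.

ΔS_universe = 26.8 J/K

For an ideal gas in free expansion Q = 0 and W = 0, so T is unchanged.
Entropy is a state function; using a reversible isothermal path, ΔS_gas = nR ln(V₂/V₁) = 1.93 × 8.314 × ln(69.7/13.1) = 26.8 J/K.
The insulated surroundings exchange no heat, so ΔS_surr = 0 and ΔS_universe = ΔS_gas.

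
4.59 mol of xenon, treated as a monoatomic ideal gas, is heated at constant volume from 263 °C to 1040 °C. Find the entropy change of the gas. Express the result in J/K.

ΔS = 51.3 J/K

In kelvin: T₁ = 536.15 K, T₂ = 1313.15 K. At constant volume, ΔS = nC_V ln(T₂/T₁) with C_V = 3R/2 = 12.47 J mol⁻¹ K⁻¹.
ΔS = 4.59 × 12.47 × ln(1313.15/536.15) = 51.3 J/K.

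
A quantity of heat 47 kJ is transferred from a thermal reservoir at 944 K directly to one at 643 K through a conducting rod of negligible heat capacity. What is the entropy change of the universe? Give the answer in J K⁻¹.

ΔS_hot = −Q/T_H = −47000/944 = -49.79 J/K and ΔS_cold = +Q/T_C = 47000/643 = 73.09 J/K.
ΔS_total = -49.79 + 73.09 = 23.3 J/K, positive as the second law requires.

ΔS_total = 23.3 J/K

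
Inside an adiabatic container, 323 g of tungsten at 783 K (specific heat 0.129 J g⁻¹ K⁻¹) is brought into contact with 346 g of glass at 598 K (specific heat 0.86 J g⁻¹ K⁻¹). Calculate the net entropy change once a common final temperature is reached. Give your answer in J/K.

ΔS_total = 1.42 J/K

Energy balance: T_f = (m₁c₁T₁ + m₂c₂T₂)/(m₁c₁ + m₂c₂) = 620.72 K.
ΔS₁ = m₁c₁ ln(T_f/T₁) = 41.667 × ln(620.72/783) = -9.677 J/K.
ΔS₂ = m₂c₂ ln(T_f/T₂) = 297.56 × ln(620.72/598) = 11.1 J/K.
ΔS_total = -9.677 + 11.1 = 1.42 J/K.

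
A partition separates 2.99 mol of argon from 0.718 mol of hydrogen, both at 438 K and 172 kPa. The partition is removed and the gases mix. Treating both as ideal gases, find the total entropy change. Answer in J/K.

Mole fractions: x_A = 2.99/3.71 = 0.806, x_B = 0.194.
ΔS_mix = −R(n_A ln x_A + n_B ln x_B) = −8.314 × (2.99 ln 0.806 + 0.718 ln 0.194) = 15.2 J/K.

ΔS_mix = 15.2 J/K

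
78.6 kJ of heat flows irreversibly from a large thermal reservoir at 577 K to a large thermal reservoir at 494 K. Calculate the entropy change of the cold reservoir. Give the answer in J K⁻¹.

The cold reservoir gains heat Q, so ΔS_cold = +Q/T_C = 78600/494 = 159 J/K.

ΔS_cold = 159 J/K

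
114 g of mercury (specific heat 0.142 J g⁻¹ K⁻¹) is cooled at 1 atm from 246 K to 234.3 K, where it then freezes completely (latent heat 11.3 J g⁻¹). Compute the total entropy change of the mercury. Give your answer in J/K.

Cooling step: ΔS₁ = m c ln(T_tr/T_i) = 114 × 0.142 × ln(234.3/246) = -0.7888 J/K.
Phase change: ΔS₂ = −mL/T_tr = −114 × 11.3 / 234.3 = -5.498 J/K.
ΔS_total = (-0.7888) + (-5.498) = -6.29 J/K.

ΔS = -6.29 J/K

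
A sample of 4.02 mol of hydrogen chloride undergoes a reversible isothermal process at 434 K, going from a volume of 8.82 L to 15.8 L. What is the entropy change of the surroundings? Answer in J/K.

ΔS_surr = -19.5 J/K

For an isothermal ideal gas ΔS_gas = nR ln(V₂/V₁) = 4.02 × 8.314 × ln(15.8/8.82) = 19.5 J/K.
The process is reversible, so ΔS_surr = −ΔS_gas = -19.5 J/K and ΔS_universe = 0.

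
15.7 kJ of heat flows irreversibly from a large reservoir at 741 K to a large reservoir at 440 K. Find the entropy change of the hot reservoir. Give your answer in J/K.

The hot reservoir loses heat Q, so ΔS_hot = −Q/T_H = −15700/741 = -21.2 J/K.

ΔS_hot = -21.2 J/K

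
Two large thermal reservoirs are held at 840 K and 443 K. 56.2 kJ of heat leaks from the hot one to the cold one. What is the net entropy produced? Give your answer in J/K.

ΔS_total = 60 J/K

ΔS_hot = −Q/T_H = −56200/840 = -66.9 J/K and ΔS_cold = +Q/T_C = 56200/443 = 126.9 J/K.
ΔS_total = -66.9 + 126.9 = 60 J/K, positive as the second law requires.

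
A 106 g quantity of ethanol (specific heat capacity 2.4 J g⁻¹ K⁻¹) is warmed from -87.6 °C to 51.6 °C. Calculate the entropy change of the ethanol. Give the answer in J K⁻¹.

In kelvin: T₁ = 185.55 K, T₂ = 324.75 K. ΔS = ∫dQ_rev/T = m c ln(T₂/T₁) = 106 × 2.4 × ln(324.75/185.55) = 142 J/K.

ΔS = 142 J/K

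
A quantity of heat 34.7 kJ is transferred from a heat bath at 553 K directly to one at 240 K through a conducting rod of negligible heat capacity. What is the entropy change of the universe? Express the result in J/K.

ΔS_total = 81.8 J/K

ΔS_hot = −Q/T_H = −34700/553 = -62.75 J/K and ΔS_cold = +Q/T_C = 34700/240 = 144.6 J/K.
ΔS_total = -62.75 + 144.6 = 81.8 J/K, positive as the second law requires.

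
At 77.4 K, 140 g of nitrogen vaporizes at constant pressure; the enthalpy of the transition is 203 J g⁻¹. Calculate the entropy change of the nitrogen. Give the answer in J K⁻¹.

Heat absorbed by the substance: Q = mL = 140 × 203 = 28420 J.
At constant T, ΔS = Q_rev/T = 28420 / 77.4 = 367 J/K.

ΔS = 367 J/K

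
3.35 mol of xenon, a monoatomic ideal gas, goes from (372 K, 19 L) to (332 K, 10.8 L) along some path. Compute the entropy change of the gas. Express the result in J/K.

ΔS = -20.5 J/K

Entropy is a state function: ΔS = nC_V ln(T₂/T₁) + nR ln(V₂/V₁), with C_V = 3R/2 = 12.47 J mol⁻¹ K⁻¹ for a monoatomic ideal gas.
ΔS = 3.35 × [12.47 × ln(332/372) + 8.314 × ln(10.8/19)] = -20.5 J/K.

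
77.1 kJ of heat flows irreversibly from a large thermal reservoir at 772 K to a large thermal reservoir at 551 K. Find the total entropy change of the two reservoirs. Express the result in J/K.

ΔS_hot = −Q/T_H = −77100/772 = -99.87 J/K and ΔS_cold = +Q/T_C = 77100/551 = 139.93 J/K.
ΔS_total = -99.87 + 139.93 = 40.1 J/K, positive as the second law requires.

ΔS_total = 40.1 J/K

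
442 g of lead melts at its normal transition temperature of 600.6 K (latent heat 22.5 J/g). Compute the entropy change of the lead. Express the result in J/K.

Heat absorbed by the substance: Q = mL = 442 × 22.5 = 9945 J.
At constant T, ΔS = Q_rev/T = 9945 / 600.6 = 16.6 J/K.

ΔS = 16.6 J/K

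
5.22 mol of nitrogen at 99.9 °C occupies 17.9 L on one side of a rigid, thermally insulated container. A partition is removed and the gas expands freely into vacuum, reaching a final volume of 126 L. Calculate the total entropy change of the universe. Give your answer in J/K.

ΔS_universe = 84.7 J/K

No heat is exchanged and no work is done, so the ideal-gas temperature stays constant.
Entropy is a state function; using a reversible isothermal path, ΔS_gas = nR ln(V₂/V₁) = 5.22 × 8.314 × ln(126/17.9) = 84.7 J/K.
The insulated surroundings exchange no heat, so ΔS_surr = 0 and ΔS_universe = ΔS_gas.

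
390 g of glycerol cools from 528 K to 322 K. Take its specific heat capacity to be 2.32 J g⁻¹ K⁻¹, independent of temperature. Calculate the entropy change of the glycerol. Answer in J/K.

ΔS = ∫dQ_rev/T = m c ln(T₂/T₁) = 390 × 2.32 × ln(322/528) = -447 J/K.

ΔS = -447 J/K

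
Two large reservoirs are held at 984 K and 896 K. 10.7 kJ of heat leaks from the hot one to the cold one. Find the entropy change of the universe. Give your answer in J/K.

ΔS_total = 1.07 J/K

ΔS_hot = −Q/T_H = −10700/984 = -10.87 J/K and ΔS_cold = +Q/T_C = 10700/896 = 11.94 J/K.
ΔS_total = -10.87 + 11.94 = 1.07 J/K, positive as the second law requires.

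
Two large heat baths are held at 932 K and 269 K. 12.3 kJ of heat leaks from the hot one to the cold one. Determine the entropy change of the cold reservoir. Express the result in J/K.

ΔS_cold = 45.7 J/K

The cold reservoir gains heat Q, so ΔS_cold = +Q/T_C = 12300/269 = 45.7 J/K.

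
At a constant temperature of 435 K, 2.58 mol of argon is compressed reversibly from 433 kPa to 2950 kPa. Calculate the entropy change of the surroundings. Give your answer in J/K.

For an isothermal ideal gas ΔS_gas = nR ln(P₁/P₂) = 2.58 × 8.314 × ln(433/2950) = -41.2 J/K.
The process is reversible, so ΔS_surr = −ΔS_gas = 41.2 J/K and ΔS_universe = 0.

ΔS_surr = 41.2 J/K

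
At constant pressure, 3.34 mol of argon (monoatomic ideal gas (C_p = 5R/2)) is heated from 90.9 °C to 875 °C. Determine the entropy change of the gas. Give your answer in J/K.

In kelvin: T₁ = 364.05 K, T₂ = 1148.15 K. At constant pressure, ΔS = nC_p ln(T₂/T₁) with C_p = 5R/2 = 20.79 J mol⁻¹ K⁻¹.
ΔS = 3.34 × 20.79 × ln(1148.15/364.05) = 79.7 J/K.

ΔS = 79.7 J/K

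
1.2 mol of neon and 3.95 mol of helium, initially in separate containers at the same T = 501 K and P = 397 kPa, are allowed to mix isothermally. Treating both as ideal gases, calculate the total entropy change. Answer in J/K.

Mole fractions: x_A = 1.2/5.15 = 0.233, x_B = 0.767.
ΔS_mix = −R(n_A ln x_A + n_B ln x_B) = −8.314 × (1.2 ln 0.233 + 3.95 ln 0.767) = 23.2 J/K.

ΔS_mix = 23.2 J/K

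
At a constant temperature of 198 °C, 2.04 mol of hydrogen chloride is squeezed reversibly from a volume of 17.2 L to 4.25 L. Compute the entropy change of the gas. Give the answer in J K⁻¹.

For an isothermal ideal gas ΔS_gas = nR ln(V₂/V₁) = 2.04 × 8.314 × ln(4.25/17.2) = -23.7 J/K.

ΔS_gas = -23.7 J/K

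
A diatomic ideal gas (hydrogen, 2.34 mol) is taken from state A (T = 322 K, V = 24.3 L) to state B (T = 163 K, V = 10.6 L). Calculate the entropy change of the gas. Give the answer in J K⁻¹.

ΔS = -49.3 J/K

Entropy is a state function: ΔS = nC_V ln(T₂/T₁) + nR ln(V₂/V₁), with C_V = 5R/2 = 20.79 J mol⁻¹ K⁻¹ for a diatomic ideal gas.
ΔS = 2.34 × [20.79 × ln(163/322) + 8.314 × ln(10.6/24.3)] = -49.3 J/K.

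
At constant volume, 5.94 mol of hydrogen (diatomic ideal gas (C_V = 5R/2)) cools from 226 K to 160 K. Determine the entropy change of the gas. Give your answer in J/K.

ΔS = -42.6 J/K

At constant volume, ΔS = nC_V ln(T₂/T₁) with C_V = 5R/2 = 20.79 J mol⁻¹ K⁻¹.
ΔS = 5.94 × 20.79 × ln(160/226) = -42.6 J/K.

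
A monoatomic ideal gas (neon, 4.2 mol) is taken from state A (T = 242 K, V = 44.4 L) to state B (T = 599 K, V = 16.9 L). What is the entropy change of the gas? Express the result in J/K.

ΔS = 13.7 J/K

Entropy is a state function: ΔS = nC_V ln(T₂/T₁) + nR ln(V₂/V₁), with C_V = 3R/2 = 12.47 J mol⁻¹ K⁻¹ for a monoatomic ideal gas.
ΔS = 4.2 × [12.47 × ln(599/242) + 8.314 × ln(16.9/44.4)] = 13.7 J/K.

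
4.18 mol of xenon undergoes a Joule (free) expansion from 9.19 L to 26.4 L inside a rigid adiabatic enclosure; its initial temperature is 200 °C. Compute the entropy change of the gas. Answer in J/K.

For an ideal gas in free expansion Q = 0 and W = 0, so T is unchanged.
Entropy is a state function; using a reversible isothermal path, ΔS_gas = nR ln(V₂/V₁) = 4.18 × 8.314 × ln(26.4/9.19) = 36.7 J/K.

ΔS_gas = 36.7 J/K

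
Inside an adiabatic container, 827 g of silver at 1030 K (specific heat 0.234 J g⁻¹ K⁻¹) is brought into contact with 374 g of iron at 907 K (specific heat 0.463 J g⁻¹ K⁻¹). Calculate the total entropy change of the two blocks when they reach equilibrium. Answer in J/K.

Energy balance: T_f = (m₁c₁T₁ + m₂c₂T₂)/(m₁c₁ + m₂c₂) = 971.91 K.
ΔS₁ = m₁c₁ ln(T_f/T₁) = 193.518 × ln(971.91/1030) = -11.233 J/K.
ΔS₂ = m₂c₂ ln(T_f/T₂) = 173.162 × ln(971.91/907) = 11.97 J/K.
ΔS_total = -11.233 + 11.97 = 0.737 J/K.

ΔS_total = 0.737 J/K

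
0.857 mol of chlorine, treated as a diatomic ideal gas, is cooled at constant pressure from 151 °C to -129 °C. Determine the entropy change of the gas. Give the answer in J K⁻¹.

In kelvin: T₁ = 424.15 K, T₂ = 144.15 K. At constant pressure, ΔS = nC_p ln(T₂/T₁) with C_p = 7R/2 = 29.1 J mol⁻¹ K⁻¹.
ΔS = 0.857 × 29.1 × ln(144.15/424.15) = -26.9 J/K.

ΔS = -26.9 J/K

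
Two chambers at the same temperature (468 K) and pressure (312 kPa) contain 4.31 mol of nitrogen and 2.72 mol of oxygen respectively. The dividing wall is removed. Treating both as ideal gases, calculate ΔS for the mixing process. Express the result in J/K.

Mole fractions: x_A = 4.31/7.03 = 0.613, x_B = 0.387.
ΔS_mix = −R(n_A ln x_A + n_B ln x_B) = −8.314 × (4.31 ln 0.613 + 2.72 ln 0.387) = 39 J/K.

ΔS_mix = 39 J/K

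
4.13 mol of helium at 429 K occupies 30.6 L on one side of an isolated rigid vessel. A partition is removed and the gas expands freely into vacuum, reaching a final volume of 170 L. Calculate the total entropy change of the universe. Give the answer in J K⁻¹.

For an ideal gas in free expansion Q = 0 and W = 0, so T is unchanged.
Entropy is a state function; using a reversible isothermal path, ΔS_gas = nR ln(V₂/V₁) = 4.13 × 8.314 × ln(170/30.6) = 58.9 J/K.
The insulated surroundings exchange no heat, so ΔS_surr = 0 and ΔS_universe = ΔS_gas.

ΔS_universe = 58.9 J/K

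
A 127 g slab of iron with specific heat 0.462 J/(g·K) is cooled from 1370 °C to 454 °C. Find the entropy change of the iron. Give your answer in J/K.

In kelvin: T₁ = 1643.15 K, T₂ = 727.15 K. ΔS = ∫dQ_rev/T = m c ln(T₂/T₁) = 127 × 0.462 × ln(727.15/1643.15) = -47.8 J/K.

ΔS = -47.8 J/K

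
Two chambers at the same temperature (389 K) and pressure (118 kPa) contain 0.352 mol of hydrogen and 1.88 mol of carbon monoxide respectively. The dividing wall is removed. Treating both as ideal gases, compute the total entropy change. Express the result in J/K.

ΔS_mix = 8.09 J/K

Mole fractions: x_A = 0.352/2.23 = 0.158, x_B = 0.842.
ΔS_mix = −R(n_A ln x_A + n_B ln x_B) = −8.314 × (0.352 ln 0.158 + 1.88 ln 0.842) = 8.09 J/K.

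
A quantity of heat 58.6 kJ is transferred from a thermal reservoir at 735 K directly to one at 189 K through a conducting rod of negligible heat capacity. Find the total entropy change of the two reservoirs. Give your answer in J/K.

ΔS_hot = −Q/T_H = −58600/735 = -79.73 J/K and ΔS_cold = +Q/T_C = 58600/189 = 310.1 J/K.
ΔS_total = -79.73 + 310.1 = 230 J/K, positive as the second law requires.

ΔS_total = 230 J/K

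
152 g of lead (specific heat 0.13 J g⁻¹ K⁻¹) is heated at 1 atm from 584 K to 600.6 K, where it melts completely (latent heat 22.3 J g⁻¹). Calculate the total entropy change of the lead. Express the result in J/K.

ΔS = 6.2 J/K

Warming step: ΔS₁ = m c ln(T_tr/T_i) = 152 × 0.13 × ln(600.6/584) = 0.5538 J/K.
Phase change: ΔS₂ = +mL/T_tr = 152 × 22.3 / 600.6 = 5.644 J/K.
ΔS_total = (0.5538) + (5.644) = 6.2 J/K.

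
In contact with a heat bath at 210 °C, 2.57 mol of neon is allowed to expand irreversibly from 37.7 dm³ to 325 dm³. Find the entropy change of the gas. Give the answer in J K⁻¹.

Entropy is a state function, so ΔS_gas depends only on the end states.
For an isothermal ideal gas ΔS_gas = nR ln(V₂/V₁) = 2.57 × 8.314 × ln(325/37.7) = 46 J/K.

ΔS_gas = 46 J/K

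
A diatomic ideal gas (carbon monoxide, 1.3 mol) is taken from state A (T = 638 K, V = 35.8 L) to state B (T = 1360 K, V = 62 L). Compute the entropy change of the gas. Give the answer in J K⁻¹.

ΔS = 26.4 J/K

Entropy is a state function: ΔS = nC_V ln(T₂/T₁) + nR ln(V₂/V₁), with C_V = 5R/2 = 20.79 J mol⁻¹ K⁻¹ for a diatomic ideal gas.
ΔS = 1.3 × [20.79 × ln(1360/638) + 8.314 × ln(62/35.8)] = 26.4 J/K.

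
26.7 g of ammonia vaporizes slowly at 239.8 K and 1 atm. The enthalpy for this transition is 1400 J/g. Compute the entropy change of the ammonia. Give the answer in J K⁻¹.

Heat absorbed by the substance: Q = mL = 26.7 × 1400 = 37380 J.
At constant T, ΔS = Q_rev/T = 37380 / 239.8 = 156 J/K.

ΔS = 156 J/K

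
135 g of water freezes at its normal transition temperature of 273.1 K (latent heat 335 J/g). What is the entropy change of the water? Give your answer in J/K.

ΔS = -166 J/K

Heat released by the substance: Q = −mL = −135 × 335 = −45225 J.
At constant T, ΔS = Q_rev/T = −45225 / 273.1 = -166 J/K.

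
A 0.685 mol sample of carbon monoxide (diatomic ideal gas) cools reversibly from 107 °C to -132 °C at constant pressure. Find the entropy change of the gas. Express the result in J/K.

In kelvin: T₁ = 380.15 K, T₂ = 141.15 K. At constant pressure, ΔS = nC_p ln(T₂/T₁) with C_p = 7R/2 = 29.1 J mol⁻¹ K⁻¹.
ΔS = 0.685 × 29.1 × ln(141.15/380.15) = -19.7 J/K.

ΔS = -19.7 J/K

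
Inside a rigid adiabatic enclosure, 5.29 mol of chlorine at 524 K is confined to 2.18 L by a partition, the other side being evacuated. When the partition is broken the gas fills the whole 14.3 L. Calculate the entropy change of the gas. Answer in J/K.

For an ideal gas in free expansion Q = 0 and W = 0, so T is unchanged.
Entropy is a state function; using a reversible isothermal path, ΔS_gas = nR ln(V₂/V₁) = 5.29 × 8.314 × ln(14.3/2.18) = 82.7 J/K.

ΔS_gas = 82.7 J/K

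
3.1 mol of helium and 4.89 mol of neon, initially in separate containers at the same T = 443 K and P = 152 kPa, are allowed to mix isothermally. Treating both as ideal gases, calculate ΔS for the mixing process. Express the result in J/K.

ΔS_mix = 44.4 J/K

Mole fractions: x_A = 3.1/7.99 = 0.388, x_B = 0.612.
ΔS_mix = −R(n_A ln x_A + n_B ln x_B) = −8.314 × (3.1 ln 0.388 + 4.89 ln 0.612) = 44.4 J/K.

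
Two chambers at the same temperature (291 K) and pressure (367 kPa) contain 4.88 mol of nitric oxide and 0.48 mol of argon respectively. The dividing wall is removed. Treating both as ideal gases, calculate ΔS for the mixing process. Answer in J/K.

Mole fractions: x_A = 4.88/5.36 = 0.91, x_B = 0.0896.
ΔS_mix = −R(n_A ln x_A + n_B ln x_B) = −8.314 × (4.88 ln 0.91 + 0.48 ln 0.0896) = 13.4 J/K.

ΔS_mix = 13.4 J/K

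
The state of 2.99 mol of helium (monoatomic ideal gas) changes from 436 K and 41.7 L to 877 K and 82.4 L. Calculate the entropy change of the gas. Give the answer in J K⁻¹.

Entropy is a state function: ΔS = nC_V ln(T₂/T₁) + nR ln(V₂/V₁), with C_V = 3R/2 = 12.47 J mol⁻¹ K⁻¹ for a monoatomic ideal gas.
ΔS = 2.99 × [12.47 × ln(877/436) + 8.314 × ln(82.4/41.7)] = 43 J/K.

ΔS = 43 J/K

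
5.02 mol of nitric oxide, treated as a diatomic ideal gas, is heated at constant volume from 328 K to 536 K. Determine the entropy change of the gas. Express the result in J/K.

At constant volume, ΔS = nC_V ln(T₂/T₁) with C_V = 5R/2 = 20.79 J mol⁻¹ K⁻¹.
ΔS = 5.02 × 20.79 × ln(536/328) = 51.2 J/K.

ΔS = 51.2 J/K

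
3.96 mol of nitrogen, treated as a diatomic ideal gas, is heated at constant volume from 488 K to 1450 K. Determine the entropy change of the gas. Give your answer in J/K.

At constant volume, ΔS = nC_V ln(T₂/T₁) with C_V = 5R/2 = 20.79 J mol⁻¹ K⁻¹.
ΔS = 3.96 × 20.79 × ln(1450/488) = 89.6 J/K.

ΔS = 89.6 J/K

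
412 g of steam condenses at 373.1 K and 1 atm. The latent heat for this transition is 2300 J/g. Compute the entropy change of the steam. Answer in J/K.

Heat released by the substance: Q = −mL = −412 × 2300 = −947600 J.
At constant T, ΔS = Q_rev/T = −947600 / 373.1 = -2540 J/K.

ΔS = -2540 J/K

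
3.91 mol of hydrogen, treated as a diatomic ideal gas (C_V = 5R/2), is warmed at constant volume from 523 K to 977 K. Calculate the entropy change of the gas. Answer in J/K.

ΔS = 50.8 J/K

At constant volume, ΔS = nC_V ln(T₂/T₁) with C_V = 5R/2 = 20.79 J mol⁻¹ K⁻¹.
ΔS = 3.91 × 20.79 × ln(977/523) = 50.8 J/K.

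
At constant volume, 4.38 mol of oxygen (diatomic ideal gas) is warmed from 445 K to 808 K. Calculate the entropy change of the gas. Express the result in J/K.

ΔS = 54.3 J/K

At constant volume, ΔS = nC_V ln(T₂/T₁) with C_V = 5R/2 = 20.79 J mol⁻¹ K⁻¹.
ΔS = 4.38 × 20.79 × ln(808/445) = 54.3 J/K.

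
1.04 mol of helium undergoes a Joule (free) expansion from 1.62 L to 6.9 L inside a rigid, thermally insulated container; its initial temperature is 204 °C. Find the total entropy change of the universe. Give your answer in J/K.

ΔS_universe = 12.5 J/K

No heat is exchanged and no work is done, so the ideal-gas temperature stays constant.
Entropy is a state function; using a reversible isothermal path, ΔS_gas = nR ln(V₂/V₁) = 1.04 × 8.314 × ln(6.9/1.62) = 12.5 J/K.
The insulated surroundings exchange no heat, so ΔS_surr = 0 and ΔS_universe = ΔS_gas.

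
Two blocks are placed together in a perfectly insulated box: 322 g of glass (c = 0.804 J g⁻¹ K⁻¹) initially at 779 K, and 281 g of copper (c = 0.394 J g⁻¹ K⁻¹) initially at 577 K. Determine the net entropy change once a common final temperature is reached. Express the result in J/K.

Energy balance: T_f = (m₁c₁T₁ + m₂c₂T₂)/(m₁c₁ + m₂c₂) = 718.49 K.
ΔS₁ = m₁c₁ ln(T_f/T₁) = 258.888 × ln(718.49/779) = -20.93 J/K.
ΔS₂ = m₂c₂ ln(T_f/T₂) = 110.714 × ln(718.49/577) = 24.28 J/K.
ΔS_total = -20.93 + 24.28 = 3.35 J/K.

ΔS_total = 3.35 J/K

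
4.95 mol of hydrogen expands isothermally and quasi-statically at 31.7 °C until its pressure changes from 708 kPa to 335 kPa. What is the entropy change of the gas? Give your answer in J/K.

ΔS_gas = 30.8 J/K

For an isothermal ideal gas ΔS_gas = nR ln(P₁/P₂) = 4.95 × 8.314 × ln(708/335) = 30.8 J/K.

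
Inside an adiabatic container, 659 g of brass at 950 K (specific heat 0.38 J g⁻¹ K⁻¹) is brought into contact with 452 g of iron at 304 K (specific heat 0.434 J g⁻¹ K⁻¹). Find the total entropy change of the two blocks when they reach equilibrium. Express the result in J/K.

Energy balance: T_f = (m₁c₁T₁ + m₂c₂T₂)/(m₁c₁ + m₂c₂) = 666.24 K.
ΔS₁ = m₁c₁ ln(T_f/T₁) = 250.42 × ln(666.24/950) = -88.85 J/K.
ΔS₂ = m₂c₂ ln(T_f/T₂) = 196.168 × ln(666.24/304) = 153.9 J/K.
ΔS_total = -88.85 + 153.9 = 65.1 J/K.

ΔS_total = 65.1 J/K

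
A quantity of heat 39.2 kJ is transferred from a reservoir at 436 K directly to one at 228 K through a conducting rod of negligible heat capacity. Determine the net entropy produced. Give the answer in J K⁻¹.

ΔS_total = 82 J/K

ΔS_hot = −Q/T_H = −39200/436 = -89.91 J/K and ΔS_cold = +Q/T_C = 39200/228 = 171.9 J/K.
ΔS_total = -89.91 + 171.9 = 82 J/K, positive as the second law requires.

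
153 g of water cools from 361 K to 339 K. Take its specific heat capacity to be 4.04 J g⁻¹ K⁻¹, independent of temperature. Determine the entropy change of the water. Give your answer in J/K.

ΔS = -38.9 J/K

ΔS = ∫dQ_rev/T = m c ln(T₂/T₁) = 153 × 4.04 × ln(339/361) = -38.9 J/K.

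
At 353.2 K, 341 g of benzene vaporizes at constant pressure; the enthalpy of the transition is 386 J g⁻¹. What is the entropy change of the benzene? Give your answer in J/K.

ΔS = 373 J/K

Heat absorbed by the substance: Q = mL = 341 × 386 = 131626 J.
At constant T, ΔS = Q_rev/T = 131626 / 353.2 = 373 J/K.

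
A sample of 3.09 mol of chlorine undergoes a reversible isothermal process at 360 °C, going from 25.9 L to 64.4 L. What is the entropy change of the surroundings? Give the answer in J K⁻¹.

For an isothermal ideal gas ΔS_gas = nR ln(V₂/V₁) = 3.09 × 8.314 × ln(64.4/25.9) = 23.4 J/K.
The process is reversible, so ΔS_surr = −ΔS_gas = -23.4 J/K and ΔS_universe = 0.

ΔS_surr = -23.4 J/K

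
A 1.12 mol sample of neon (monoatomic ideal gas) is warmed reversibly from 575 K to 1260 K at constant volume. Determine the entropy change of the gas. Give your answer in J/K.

ΔS = 11 J/K

At constant volume, ΔS = nC_V ln(T₂/T₁) with C_V = 3R/2 = 12.47 J mol⁻¹ K⁻¹.
ΔS = 1.12 × 12.47 × ln(1260/575) = 11 J/K.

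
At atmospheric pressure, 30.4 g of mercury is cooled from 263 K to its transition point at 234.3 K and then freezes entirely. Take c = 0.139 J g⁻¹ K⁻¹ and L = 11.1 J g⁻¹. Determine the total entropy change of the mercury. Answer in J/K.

ΔS = -1.93 J/K

Cooling step: ΔS₁ = m c ln(T_tr/T_i) = 30.4 × 0.139 × ln(234.3/263) = -0.4883 J/K.
Phase change: ΔS₂ = −mL/T_tr = −30.4 × 11.1 / 234.3 = -1.44 J/K.
ΔS_total = (-0.4883) + (-1.44) = -1.93 J/K.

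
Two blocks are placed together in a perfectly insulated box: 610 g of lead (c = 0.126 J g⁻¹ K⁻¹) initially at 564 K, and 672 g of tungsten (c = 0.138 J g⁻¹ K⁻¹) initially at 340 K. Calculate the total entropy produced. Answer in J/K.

ΔS_total = 5.41 J/K

Energy balance: T_f = (m₁c₁T₁ + m₂c₂T₂)/(m₁c₁ + m₂c₂) = 441.52 K.
ΔS₁ = m₁c₁ ln(T_f/T₁) = 76.86 × ln(441.52/564) = -18.82 J/K.
ΔS₂ = m₂c₂ ln(T_f/T₂) = 92.736 × ln(441.52/340) = 24.23 J/K.
ΔS_total = -18.82 + 24.23 = 5.41 J/K.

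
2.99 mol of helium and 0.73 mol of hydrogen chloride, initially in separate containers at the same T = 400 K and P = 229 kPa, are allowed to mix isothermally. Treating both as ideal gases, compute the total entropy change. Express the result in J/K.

Mole fractions: x_A = 2.99/3.72 = 0.804, x_B = 0.196.
ΔS_mix = −R(n_A ln x_A + n_B ln x_B) = −8.314 × (2.99 ln 0.804 + 0.73 ln 0.196) = 15.3 J/K.

ΔS_mix = 15.3 J/K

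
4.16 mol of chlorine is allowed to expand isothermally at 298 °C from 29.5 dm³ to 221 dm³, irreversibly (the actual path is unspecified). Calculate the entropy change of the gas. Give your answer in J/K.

Entropy is a state function, so ΔS_gas depends only on the end states.
For an isothermal ideal gas ΔS_gas = nR ln(V₂/V₁) = 4.16 × 8.314 × ln(221/29.5) = 69.6 J/K.

ΔS_gas = 69.6 J/K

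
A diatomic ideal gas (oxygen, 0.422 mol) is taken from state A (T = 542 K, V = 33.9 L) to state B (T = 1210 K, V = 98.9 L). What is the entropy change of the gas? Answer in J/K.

Entropy is a state function: ΔS = nC_V ln(T₂/T₁) + nR ln(V₂/V₁), with C_V = 5R/2 = 20.79 J mol⁻¹ K⁻¹ for a diatomic ideal gas.
ΔS = 0.422 × [20.79 × ln(1210/542) + 8.314 × ln(98.9/33.9)] = 10.8 J/K.

ΔS = 10.8 J/K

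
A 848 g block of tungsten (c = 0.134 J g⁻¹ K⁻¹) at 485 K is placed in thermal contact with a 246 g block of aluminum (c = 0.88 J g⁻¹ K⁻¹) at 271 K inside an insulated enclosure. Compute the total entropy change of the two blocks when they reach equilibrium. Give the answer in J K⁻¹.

Energy balance: T_f = (m₁c₁T₁ + m₂c₂T₂)/(m₁c₁ + m₂c₂) = 344.66 K.
ΔS₁ = m₁c₁ ln(T_f/T₁) = 113.632 × ln(344.66/485) = -38.81 J/K.
ΔS₂ = m₂c₂ ln(T_f/T₂) = 216.48 × ln(344.66/271) = 52.05 J/K.
ΔS_total = -38.81 + 52.05 = 13.2 J/K.

ΔS_total = 13.2 J/K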